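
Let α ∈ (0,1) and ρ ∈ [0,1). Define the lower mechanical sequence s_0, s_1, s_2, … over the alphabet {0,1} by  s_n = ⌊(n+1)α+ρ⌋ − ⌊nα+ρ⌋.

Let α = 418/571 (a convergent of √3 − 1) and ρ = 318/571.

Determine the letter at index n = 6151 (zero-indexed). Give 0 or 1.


(n+1)α + ρ = (6152·418 + 318) / 571 = 2571854/571
nα + ρ     = (6151·418 + 318) / 571 = 2571436/571
⌊2571854/571⌋ = 4504,  ⌊2571436/571⌋ = 4503
s_{6151} = 4504 − 4503 = 1

1


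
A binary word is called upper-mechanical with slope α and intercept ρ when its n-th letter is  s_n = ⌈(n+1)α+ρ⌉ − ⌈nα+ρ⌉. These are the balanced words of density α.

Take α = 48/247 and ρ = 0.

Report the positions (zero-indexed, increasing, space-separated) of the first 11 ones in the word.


0 5 10 15 20 25 30 36 41 46 51

n=0: ⌈48/247⌉−⌈0/247⌉ = 1−0 = 1  ← one
n=1: ⌈96/247⌉−⌈48/247⌉ = 1−1 = 0
n=2: ⌈144/247⌉−⌈96/247⌉ = 1−1 = 0
n=3: ⌈192/247⌉−⌈144/247⌉ = 1−1 = 0
n=4: ⌈240/247⌉−⌈192/247⌉ = 1−1 = 0
n=5: ⌈288/247⌉−⌈240/247⌉ = 2−1 = 1  ← one
n=6: ⌈336/247⌉−⌈288/247⌉ = 2−2 = 0
n=7: ⌈384/247⌉−⌈336/247⌉ = 2−2 = 0
n=8: ⌈432/247⌉−⌈384/247⌉ = 2−2 = 0
n=9: ⌈480/247⌉−⌈432/247⌉ = 2−2 = 0
n=10: ⌈528/247⌉−⌈480/247⌉ = 3−2 = 1  ← one
n=11: ⌈576/247⌉−⌈528/247⌉ = 3−3 = 0
n=12: ⌈624/247⌉−⌈576/247⌉ = 3−3 = 0
n=13: ⌈672/247⌉−⌈624/247⌉ = 3−3 = 0
n=14: ⌈720/247⌉−⌈672/247⌉ = 3−3 = 0
n=15: ⌈768/247⌉−⌈720/247⌉ = 4−3 = 1  ← one
n=16: ⌈816/247⌉−⌈768/247⌉ = 4−4 = 0
n=17: ⌈864/247⌉−⌈816/247⌉ = 4−4 = 0
n=18: ⌈912/247⌉−⌈864/247⌉ = 4−4 = 0
n=19: ⌈960/247⌉−⌈912/247⌉ = 4−4 = 0
n=20: ⌈1008/247⌉−⌈960/247⌉ = 5−4 = 1  ← one
n=21: ⌈1056/247⌉−⌈1008/247⌉ = 5−5 = 0
n=22: ⌈1104/247⌉−⌈1056/247⌉ = 5−5 = 0
n=23: ⌈1152/247⌉−⌈1104/247⌉ = 5−5 = 0
n=24: ⌈1200/247⌉−⌈1152/247⌉ = 5−5 = 0
n=25: ⌈1248/247⌉−⌈1200/247⌉ = 6−5 = 1  ← one
n=26: ⌈1296/247⌉−⌈1248/247⌉ = 6−6 = 0
n=27: ⌈1344/247⌉−⌈1296/247⌉ = 6−6 = 0
n=28: ⌈1392/247⌉−⌈1344/247⌉ = 6−6 = 0
n=29: ⌈1440/247⌉−⌈1392/247⌉ = 6−6 = 0
n=30: ⌈1488/247⌉−⌈1440/247⌉ = 7−6 = 1  ← one
n=31: ⌈1536/247⌉−⌈1488/247⌉ = 7−7 = 0
n=32: ⌈1584/247⌉−⌈1536/247⌉ = 7−7 = 0
n=33: ⌈1632/247⌉−⌈1584/247⌉ = 7−7 = 0
n=34: ⌈1680/247⌉−⌈1632/247⌉ = 7−7 = 0
n=35: ⌈1728/247⌉−⌈1680/247⌉ = 7−7 = 0
n=36: ⌈1776/247⌉−⌈1728/247⌉ = 8−7 = 1  ← one
n=37: ⌈1824/247⌉−⌈1776/247⌉ = 8−8 = 0
n=38: ⌈1872/247⌉−⌈1824/247⌉ = 8−8 = 0
n=39: ⌈1920/247⌉−⌈1872/247⌉ = 8−8 = 0
n=40: ⌈1968/247⌉−⌈1920/247⌉ = 8−8 = 0
n=41: ⌈2016/247⌉−⌈1968/247⌉ = 9−8 = 1  ← one
n=42: ⌈2064/247⌉−⌈2016/247⌉ = 9−9 = 0
n=43: ⌈2112/247⌉−⌈2064/247⌉ = 9−9 = 0
n=44: ⌈2160/247⌉−⌈2112/247⌉ = 9−9 = 0
n=45: ⌈2208/247⌉−⌈2160/247⌉ = 9−9 = 0
n=46: ⌈2256/247⌉−⌈2208/247⌉ = 10−9 = 1  ← one
n=47: ⌈2304/247⌉−⌈2256/247⌉ = 10−10 = 0
n=48: ⌈2352/247⌉−⌈2304/247⌉ = 10−10 = 0
n=49: ⌈2400/247⌉−⌈2352/247⌉ = 10−10 = 0
n=50: ⌈2448/247⌉−⌈2400/247⌉ = 10−10 = 0
n=51: ⌈2496/247⌉−⌈2448/247⌉ = 11−10 = 1  ← one
positions of the first 11 ones: 0 5 10 15 20 25 30 36 41 46 51


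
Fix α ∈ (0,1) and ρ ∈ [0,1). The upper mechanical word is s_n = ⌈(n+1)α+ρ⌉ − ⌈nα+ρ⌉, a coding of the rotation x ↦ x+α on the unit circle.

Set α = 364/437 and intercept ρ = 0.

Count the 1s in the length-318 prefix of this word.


#1s = Σ_{n=0}^{317} s_n = Σ_{n=0}^{317} (⌈(n+1)α+ρ⌉ − ⌈nα+ρ⌉)
the sum telescopes: every ⌈nα+ρ⌉ with 0 < n < 318 appears once with + and once with −, leaving ⌈318α+ρ⌉ − ⌈0·α+ρ⌉
318α + ρ = (318·364) / 437 = 115752/437
ρ = 0/437
⌈115752/437⌉ = 265,  ⌈0/437⌉ = 0
#1s = 265 − 0 = 265

265


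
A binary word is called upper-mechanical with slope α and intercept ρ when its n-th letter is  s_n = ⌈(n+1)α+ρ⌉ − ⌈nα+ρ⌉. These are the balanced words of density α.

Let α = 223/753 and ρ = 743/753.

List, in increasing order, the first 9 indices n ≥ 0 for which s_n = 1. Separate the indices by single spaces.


0 3 6 10 13 16 20 23 27

n=0: ⌈966/753⌉−⌈743/753⌉ = 2−1 = 1  ← one
n=1: ⌈1189/753⌉−⌈966/753⌉ = 2−2 = 0
n=2: ⌈1412/753⌉−⌈1189/753⌉ = 2−2 = 0
n=3: ⌈1635/753⌉−⌈1412/753⌉ = 3−2 = 1  ← one
n=4: ⌈1858/753⌉−⌈1635/753⌉ = 3−3 = 0
n=5: ⌈2081/753⌉−⌈1858/753⌉ = 3−3 = 0
n=6: ⌈2304/753⌉−⌈2081/753⌉ = 4−3 = 1  ← one
n=7: ⌈2527/753⌉−⌈2304/753⌉ = 4−4 = 0
n=8: ⌈2750/753⌉−⌈2527/753⌉ = 4−4 = 0
n=9: ⌈2973/753⌉−⌈2750/753⌉ = 4−4 = 0
n=10: ⌈3196/753⌉−⌈2973/753⌉ = 5−4 = 1  ← one
n=11: ⌈3419/753⌉−⌈3196/753⌉ = 5−5 = 0
n=12: ⌈3642/753⌉−⌈3419/753⌉ = 5−5 = 0
n=13: ⌈3865/753⌉−⌈3642/753⌉ = 6−5 = 1  ← one
n=14: ⌈4088/753⌉−⌈3865/753⌉ = 6−6 = 0
n=15: ⌈4311/753⌉−⌈4088/753⌉ = 6−6 = 0
n=16: ⌈4534/753⌉−⌈4311/753⌉ = 7−6 = 1  ← one
n=17: ⌈4757/753⌉−⌈4534/753⌉ = 7−7 = 0
n=18: ⌈4980/753⌉−⌈4757/753⌉ = 7−7 = 0
n=19: ⌈5203/753⌉−⌈4980/753⌉ = 7−7 = 0
n=20: ⌈5426/753⌉−⌈5203/753⌉ = 8−7 = 1  ← one
n=21: ⌈5649/753⌉−⌈5426/753⌉ = 8−8 = 0
n=22: ⌈5872/753⌉−⌈5649/753⌉ = 8−8 = 0
n=23: ⌈6095/753⌉−⌈5872/753⌉ = 9−8 = 1  ← one
n=24: ⌈6318/753⌉−⌈6095/753⌉ = 9−9 = 0
n=25: ⌈6541/753⌉−⌈6318/753⌉ = 9−9 = 0
n=26: ⌈6764/753⌉−⌈6541/753⌉ = 9−9 = 0
n=27: ⌈6987/753⌉−⌈6764/753⌉ = 10−9 = 1  ← one
positions of the first 9 ones: 0 3 6 10 13 16 20 23 27


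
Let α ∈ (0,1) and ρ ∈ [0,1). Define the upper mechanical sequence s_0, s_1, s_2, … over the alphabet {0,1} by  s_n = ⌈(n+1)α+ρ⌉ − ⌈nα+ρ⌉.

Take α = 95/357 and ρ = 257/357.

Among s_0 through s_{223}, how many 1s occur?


60

#1s = Σ_{n=0}^{223} s_n = Σ_{n=0}^{223} (⌈(n+1)α+ρ⌉ − ⌈nα+ρ⌉)
the sum telescopes: every ⌈nα+ρ⌉ with 0 < n < 224 appears once with + and once with −, leaving ⌈224α+ρ⌉ − ⌈0·α+ρ⌉
224α + ρ = (224·95 + 257) / 357 = 21537/357
ρ = 257/357
⌈21537/357⌉ = 61,  ⌈257/357⌉ = 1
#1s = 61 − 1 = 60


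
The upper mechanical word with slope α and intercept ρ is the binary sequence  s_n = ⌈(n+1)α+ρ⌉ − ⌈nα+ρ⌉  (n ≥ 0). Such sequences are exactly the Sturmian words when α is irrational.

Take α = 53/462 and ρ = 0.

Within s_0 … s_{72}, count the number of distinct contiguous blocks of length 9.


10

t_n = ⌈(n·53)/462⌉ for n = 0 … 73:
  n=0…9: ⌈0/462⌉=0 ⌈53/462⌉=1 ⌈106/462⌉=1 ⌈159/462⌉=1 ⌈212/462⌉=1 ⌈265/462⌉=1 ⌈318/462⌉=1 ⌈371/462⌉=1 ⌈424/462⌉=1 ⌈477/462⌉=2
  n=10…19: ⌈530/462⌉=2 ⌈583/462⌉=2 ⌈636/462⌉=2 ⌈689/462⌉=2 ⌈742/462⌉=2 ⌈795/462⌉=2 ⌈848/462⌉=2 ⌈901/462⌉=2 ⌈954/462⌉=3 ⌈1007/462⌉=3
  n=20…29: ⌈1060/462⌉=3 ⌈1113/462⌉=3 ⌈1166/462⌉=3 ⌈1219/462⌉=3 ⌈1272/462⌉=3 ⌈1325/462⌉=3 ⌈1378/462⌉=3 ⌈1431/462⌉=4 ⌈1484/462⌉=4 ⌈1537/462⌉=4
  n=30…39: ⌈1590/462⌉=4 ⌈1643/462⌉=4 ⌈1696/462⌉=4 ⌈1749/462⌉=4 ⌈1802/462⌉=4 ⌈1855/462⌉=5 ⌈1908/462⌉=5 ⌈1961/462⌉=5 ⌈2014/462⌉=5 ⌈2067/462⌉=5
  n=40…49: ⌈2120/462⌉=5 ⌈2173/462⌉=5 ⌈2226/462⌉=5 ⌈2279/462⌉=5 ⌈2332/462⌉=6 ⌈2385/462⌉=6 ⌈2438/462⌉=6 ⌈2491/462⌉=6 ⌈2544/462⌉=6 ⌈2597/462⌉=6
  n=50…59: ⌈2650/462⌉=6 ⌈2703/462⌉=6 ⌈2756/462⌉=6 ⌈2809/462⌉=7 ⌈2862/462⌉=7 ⌈2915/462⌉=7 ⌈2968/462⌉=7 ⌈3021/462⌉=7 ⌈3074/462⌉=7 ⌈3127/462⌉=7
  n=60…69: ⌈3180/462⌉=7 ⌈3233/462⌉=7 ⌈3286/462⌉=8 ⌈3339/462⌉=8 ⌈3392/462⌉=8 ⌈3445/462⌉=8 ⌈3498/462⌉=8 ⌈3551/462⌉=8 ⌈3604/462⌉=8 ⌈3657/462⌉=8
  n=70…73: ⌈3710/462⌉=9 ⌈3763/462⌉=9 ⌈3816/462⌉=9 ⌈3869/462⌉=9
s_n = t_(n+1) − t_n for n = 0 … 72 gives
prefix = 1000000010000000010000000010000000100000000100000000100000000100000001000
slide a length-9 window over [0..8] … [64..72] (65 windows); first occurrence of each distinct factor:
  [  0..  8] 100000001
  [  1..  9] 000000010
  [  2.. 10] 000000100
  [  3.. 11] 000001000
  [  4.. 12] 000010000
  [  5.. 13] 000100000
  [  6.. 14] 001000000
  [  7.. 15] 010000000
  [  8.. 16] 100000000
  [  9.. 17] 000000001
  (the other 55 windows repeat one of these)
distinct factors: {000000001, 000000010, 000000100, 000001000, 000010000, 000100000, 001000000, 010000000, 100000000, 100000001}
count = 10  (Sturmian bound for length 9 is 10)


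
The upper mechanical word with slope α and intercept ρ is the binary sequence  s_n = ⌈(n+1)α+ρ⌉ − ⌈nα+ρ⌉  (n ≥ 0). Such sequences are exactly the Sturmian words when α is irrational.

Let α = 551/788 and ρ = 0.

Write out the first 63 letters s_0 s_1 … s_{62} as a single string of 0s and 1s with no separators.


n=0: ⌈(1·551)/788⌉ − ⌈(0·551)/788⌉ = ⌈551/788⌉ − ⌈0/788⌉ = 1 − 0 = 1
n=1: ⌈(2·551)/788⌉ − ⌈(1·551)/788⌉ = ⌈1102/788⌉ − ⌈551/788⌉ = 2 − 1 = 1
n=2: ⌈(3·551)/788⌉ − ⌈(2·551)/788⌉ = ⌈1653/788⌉ − ⌈1102/788⌉ = 3 − 2 = 1
n=3: ⌈(4·551)/788⌉ − ⌈(3·551)/788⌉ = ⌈2204/788⌉ − ⌈1653/788⌉ = 3 − 3 = 0
n=4: ⌈(5·551)/788⌉ − ⌈(4·551)/788⌉ = ⌈2755/788⌉ − ⌈2204/788⌉ = 4 − 3 = 1
n=5: ⌈(6·551)/788⌉ − ⌈(5·551)/788⌉ = ⌈3306/788⌉ − ⌈2755/788⌉ = 5 − 4 = 1
n=6: ⌈(7·551)/788⌉ − ⌈(6·551)/788⌉ = ⌈3857/788⌉ − ⌈3306/788⌉ = 5 − 5 = 0
n=7: ⌈(8·551)/788⌉ − ⌈(7·551)/788⌉ = ⌈4408/788⌉ − ⌈3857/788⌉ = 6 − 5 = 1
n=8: ⌈(9·551)/788⌉ − ⌈(8·551)/788⌉ = ⌈4959/788⌉ − ⌈4408/788⌉ = 7 − 6 = 1
n=9: ⌈(10·551)/788⌉ − ⌈(9·551)/788⌉ = ⌈5510/788⌉ − ⌈4959/788⌉ = 7 − 7 = 0
n=10: ⌈(11·551)/788⌉ − ⌈(10·551)/788⌉ = ⌈6061/788⌉ − ⌈5510/788⌉ = 8 − 7 = 1
n=11: ⌈(12·551)/788⌉ − ⌈(11·551)/788⌉ = ⌈6612/788⌉ − ⌈6061/788⌉ = 9 − 8 = 1
n=12: ⌈(13·551)/788⌉ − ⌈(12·551)/788⌉ = ⌈7163/788⌉ − ⌈6612/788⌉ = 10 − 9 = 1
n=13: ⌈(14·551)/788⌉ − ⌈(13·551)/788⌉ = ⌈7714/788⌉ − ⌈7163/788⌉ = 10 − 10 = 0
n=14: ⌈(15·551)/788⌉ − ⌈(14·551)/788⌉ = ⌈8265/788⌉ − ⌈7714/788⌉ = 11 − 10 = 1
n=15: ⌈(16·551)/788⌉ − ⌈(15·551)/788⌉ = ⌈8816/788⌉ − ⌈8265/788⌉ = 12 − 11 = 1
n=16: ⌈(17·551)/788⌉ − ⌈(16·551)/788⌉ = ⌈9367/788⌉ − ⌈8816/788⌉ = 12 − 12 = 0
n=17: ⌈(18·551)/788⌉ − ⌈(17·551)/788⌉ = ⌈9918/788⌉ − ⌈9367/788⌉ = 13 − 12 = 1
n=18: ⌈(19·551)/788⌉ − ⌈(18·551)/788⌉ = ⌈10469/788⌉ − ⌈9918/788⌉ = 14 − 13 = 1
n=19: ⌈(20·551)/788⌉ − ⌈(19·551)/788⌉ = ⌈11020/788⌉ − ⌈10469/788⌉ = 14 − 14 = 0
n=20: ⌈(21·551)/788⌉ − ⌈(20·551)/788⌉ = ⌈11571/788⌉ − ⌈11020/788⌉ = 15 − 14 = 1
n=21: ⌈(22·551)/788⌉ − ⌈(21·551)/788⌉ = ⌈12122/788⌉ − ⌈11571/788⌉ = 16 − 15 = 1
n=22: ⌈(23·551)/788⌉ − ⌈(22·551)/788⌉ = ⌈12673/788⌉ − ⌈12122/788⌉ = 17 − 16 = 1
n=23: ⌈(24·551)/788⌉ − ⌈(23·551)/788⌉ = ⌈13224/788⌉ − ⌈12673/788⌉ = 17 − 17 = 0
n=24: ⌈(25·551)/788⌉ − ⌈(24·551)/788⌉ = ⌈13775/788⌉ − ⌈13224/788⌉ = 18 − 17 = 1
n=25: ⌈(26·551)/788⌉ − ⌈(25·551)/788⌉ = ⌈14326/788⌉ − ⌈13775/788⌉ = 19 − 18 = 1
n=26: ⌈(27·551)/788⌉ − ⌈(26·551)/788⌉ = ⌈14877/788⌉ − ⌈14326/788⌉ = 19 − 19 = 0
n=27: ⌈(28·551)/788⌉ − ⌈(27·551)/788⌉ = ⌈15428/788⌉ − ⌈14877/788⌉ = 20 − 19 = 1
n=28: ⌈(29·551)/788⌉ − ⌈(28·551)/788⌉ = ⌈15979/788⌉ − ⌈15428/788⌉ = 21 − 20 = 1
n=29: ⌈(30·551)/788⌉ − ⌈(29·551)/788⌉ = ⌈16530/788⌉ − ⌈15979/788⌉ = 21 − 21 = 0
n=30: ⌈(31·551)/788⌉ − ⌈(30·551)/788⌉ = ⌈17081/788⌉ − ⌈16530/788⌉ = 22 − 21 = 1
n=31: ⌈(32·551)/788⌉ − ⌈(31·551)/788⌉ = ⌈17632/788⌉ − ⌈17081/788⌉ = 23 − 22 = 1
n=32: ⌈(33·551)/788⌉ − ⌈(32·551)/788⌉ = ⌈18183/788⌉ − ⌈17632/788⌉ = 24 − 23 = 1
n=33: ⌈(34·551)/788⌉ − ⌈(33·551)/788⌉ = ⌈18734/788⌉ − ⌈18183/788⌉ = 24 − 24 = 0
n=34: ⌈(35·551)/788⌉ − ⌈(34·551)/788⌉ = ⌈19285/788⌉ − ⌈18734/788⌉ = 25 − 24 = 1
n=35: ⌈(36·551)/788⌉ − ⌈(35·551)/788⌉ = ⌈19836/788⌉ − ⌈19285/788⌉ = 26 − 25 = 1
n=36: ⌈(37·551)/788⌉ − ⌈(36·551)/788⌉ = ⌈20387/788⌉ − ⌈19836/788⌉ = 26 − 26 = 0
n=37: ⌈(38·551)/788⌉ − ⌈(37·551)/788⌉ = ⌈20938/788⌉ − ⌈20387/788⌉ = 27 − 26 = 1
n=38: ⌈(39·551)/788⌉ − ⌈(38·551)/788⌉ = ⌈21489/788⌉ − ⌈20938/788⌉ = 28 − 27 = 1
n=39: ⌈(40·551)/788⌉ − ⌈(39·551)/788⌉ = ⌈22040/788⌉ − ⌈21489/788⌉ = 28 − 28 = 0
n=40: ⌈(41·551)/788⌉ − ⌈(40·551)/788⌉ = ⌈22591/788⌉ − ⌈22040/788⌉ = 29 − 28 = 1
n=41: ⌈(42·551)/788⌉ − ⌈(41·551)/788⌉ = ⌈23142/788⌉ − ⌈22591/788⌉ = 30 − 29 = 1
n=42: ⌈(43·551)/788⌉ − ⌈(42·551)/788⌉ = ⌈23693/788⌉ − ⌈23142/788⌉ = 31 − 30 = 1
n=43: ⌈(44·551)/788⌉ − ⌈(43·551)/788⌉ = ⌈24244/788⌉ − ⌈23693/788⌉ = 31 − 31 = 0
n=44: ⌈(45·551)/788⌉ − ⌈(44·551)/788⌉ = ⌈24795/788⌉ − ⌈24244/788⌉ = 32 − 31 = 1
n=45: ⌈(46·551)/788⌉ − ⌈(45·551)/788⌉ = ⌈25346/788⌉ − ⌈24795/788⌉ = 33 − 32 = 1
n=46: ⌈(47·551)/788⌉ − ⌈(46·551)/788⌉ = ⌈25897/788⌉ − ⌈25346/788⌉ = 33 − 33 = 0
n=47: ⌈(48·551)/788⌉ − ⌈(47·551)/788⌉ = ⌈26448/788⌉ − ⌈25897/788⌉ = 34 − 33 = 1
n=48: ⌈(49·551)/788⌉ − ⌈(48·551)/788⌉ = ⌈26999/788⌉ − ⌈26448/788⌉ = 35 − 34 = 1
n=49: ⌈(50·551)/788⌉ − ⌈(49·551)/788⌉ = ⌈27550/788⌉ − ⌈26999/788⌉ = 35 − 35 = 0
n=50: ⌈(51·551)/788⌉ − ⌈(50·551)/788⌉ = ⌈28101/788⌉ − ⌈27550/788⌉ = 36 − 35 = 1
n=51: ⌈(52·551)/788⌉ − ⌈(51·551)/788⌉ = ⌈28652/788⌉ − ⌈28101/788⌉ = 37 − 36 = 1
n=52: ⌈(53·551)/788⌉ − ⌈(52·551)/788⌉ = ⌈29203/788⌉ − ⌈28652/788⌉ = 38 − 37 = 1
n=53: ⌈(54·551)/788⌉ − ⌈(53·551)/788⌉ = ⌈29754/788⌉ − ⌈29203/788⌉ = 38 − 38 = 0
n=54: ⌈(55·551)/788⌉ − ⌈(54·551)/788⌉ = ⌈30305/788⌉ − ⌈29754/788⌉ = 39 − 38 = 1
n=55: ⌈(56·551)/788⌉ − ⌈(55·551)/788⌉ = ⌈30856/788⌉ − ⌈30305/788⌉ = 40 − 39 = 1
n=56: ⌈(57·551)/788⌉ − ⌈(56·551)/788⌉ = ⌈31407/788⌉ − ⌈30856/788⌉ = 40 − 40 = 0
n=57: ⌈(58·551)/788⌉ − ⌈(57·551)/788⌉ = ⌈31958/788⌉ − ⌈31407/788⌉ = 41 − 40 = 1
n=58: ⌈(59·551)/788⌉ − ⌈(58·551)/788⌉ = ⌈32509/788⌉ − ⌈31958/788⌉ = 42 − 41 = 1
n=59: ⌈(60·551)/788⌉ − ⌈(59·551)/788⌉ = ⌈33060/788⌉ − ⌈32509/788⌉ = 42 − 42 = 0
n=60: ⌈(61·551)/788⌉ − ⌈(60·551)/788⌉ = ⌈33611/788⌉ − ⌈33060/788⌉ = 43 − 42 = 1
n=61: ⌈(62·551)/788⌉ − ⌈(61·551)/788⌉ = ⌈34162/788⌉ − ⌈33611/788⌉ = 44 − 43 = 1
n=62: ⌈(63·551)/788⌉ − ⌈(62·551)/788⌉ = ⌈34713/788⌉ − ⌈34162/788⌉ = 45 − 44 = 1

111011011011101101101110110110111011011011101101101110110110111


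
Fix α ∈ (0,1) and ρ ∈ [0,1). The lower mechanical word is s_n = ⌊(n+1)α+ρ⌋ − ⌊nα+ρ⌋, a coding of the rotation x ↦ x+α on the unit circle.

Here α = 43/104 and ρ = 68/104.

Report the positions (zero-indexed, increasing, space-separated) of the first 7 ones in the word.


0 3 5 8 10 12 15

n=0: ⌊111/104⌋−⌊68/104⌋ = 1−0 = 1  ← one
n=1: ⌊154/104⌋−⌊111/104⌋ = 1−1 = 0
n=2: ⌊197/104⌋−⌊154/104⌋ = 1−1 = 0
n=3: ⌊240/104⌋−⌊197/104⌋ = 2−1 = 1  ← one
n=4: ⌊283/104⌋−⌊240/104⌋ = 2−2 = 0
n=5: ⌊326/104⌋−⌊283/104⌋ = 3−2 = 1  ← one
n=6: ⌊369/104⌋−⌊326/104⌋ = 3−3 = 0
n=7: ⌊412/104⌋−⌊369/104⌋ = 3−3 = 0
n=8: ⌊455/104⌋−⌊412/104⌋ = 4−3 = 1  ← one
n=9: ⌊498/104⌋−⌊455/104⌋ = 4−4 = 0
n=10: ⌊541/104⌋−⌊498/104⌋ = 5−4 = 1  ← one
n=11: ⌊584/104⌋−⌊541/104⌋ = 5−5 = 0
n=12: ⌊627/104⌋−⌊584/104⌋ = 6−5 = 1  ← one
n=13: ⌊670/104⌋−⌊627/104⌋ = 6−6 = 0
n=14: ⌊713/104⌋−⌊670/104⌋ = 6−6 = 0
n=15: ⌊756/104⌋−⌊713/104⌋ = 7−6 = 1  ← one
positions of the first 7 ones: 0 3 5 8 10 12 15


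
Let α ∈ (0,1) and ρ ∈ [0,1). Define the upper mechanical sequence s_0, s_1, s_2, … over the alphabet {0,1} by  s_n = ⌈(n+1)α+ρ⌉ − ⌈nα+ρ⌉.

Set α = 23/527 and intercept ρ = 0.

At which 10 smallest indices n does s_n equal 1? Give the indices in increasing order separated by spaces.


n=0: ⌈23/527⌉−⌈0/527⌉ = 1−0 = 1  ← one
n=1: ⌈46/527⌉−⌈23/527⌉ = 1−1 = 0
n=2: ⌈69/527⌉−⌈46/527⌉ = 1−1 = 0
  …
n=22: ⌈529/527⌉−⌈506/527⌉ = 2−1 = 1  ← one
n=23: ⌈552/527⌉−⌈529/527⌉ = 2−2 = 0
n=24: ⌈575/527⌉−⌈552/527⌉ = 2−2 = 0
  …
n=45: ⌈1058/527⌉−⌈1035/527⌉ = 3−2 = 1  ← one
n=46: ⌈1081/527⌉−⌈1058/527⌉ = 3−3 = 0
n=47: ⌈1104/527⌉−⌈1081/527⌉ = 3−3 = 0
  …
n=68: ⌈1587/527⌉−⌈1564/527⌉ = 4−3 = 1  ← one
n=69: ⌈1610/527⌉−⌈1587/527⌉ = 4−4 = 0
n=70: ⌈1633/527⌉−⌈1610/527⌉ = 4−4 = 0
  …
n=91: ⌈2116/527⌉−⌈2093/527⌉ = 5−4 = 1  ← one
n=92: ⌈2139/527⌉−⌈2116/527⌉ = 5−5 = 0
n=93: ⌈2162/527⌉−⌈2139/527⌉ = 5−5 = 0
  …
n=114: ⌈2645/527⌉−⌈2622/527⌉ = 6−5 = 1  ← one
n=115: ⌈2668/527⌉−⌈2645/527⌉ = 6−6 = 0
n=116: ⌈2691/527⌉−⌈2668/527⌉ = 6−6 = 0
  …
n=137: ⌈3174/527⌉−⌈3151/527⌉ = 7−6 = 1  ← one
n=138: ⌈3197/527⌉−⌈3174/527⌉ = 7−7 = 0
n=139: ⌈3220/527⌉−⌈3197/527⌉ = 7−7 = 0
  …
n=160: ⌈3703/527⌉−⌈3680/527⌉ = 8−7 = 1  ← one
n=161: ⌈3726/527⌉−⌈3703/527⌉ = 8−8 = 0
n=162: ⌈3749/527⌉−⌈3726/527⌉ = 8−8 = 0
  …
n=183: ⌈4232/527⌉−⌈4209/527⌉ = 9−8 = 1  ← one
n=184: ⌈4255/527⌉−⌈4232/527⌉ = 9−9 = 0
n=185: ⌈4278/527⌉−⌈4255/527⌉ = 9−9 = 0
  …
n=206: ⌈4761/527⌉−⌈4738/527⌉ = 10−9 = 1  ← one
positions of the first 10 ones: 0 22 45 68 91 114 137 160 183 206

0 22 45 68 91 114 137 160 183 206


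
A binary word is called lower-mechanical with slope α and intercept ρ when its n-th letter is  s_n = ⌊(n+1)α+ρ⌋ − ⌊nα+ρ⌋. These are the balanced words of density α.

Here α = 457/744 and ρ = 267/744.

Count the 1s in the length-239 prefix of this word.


#1s = Σ_{n=0}^{238} s_n = Σ_{n=0}^{238} (⌊(n+1)α+ρ⌋ − ⌊nα+ρ⌋)
the sum telescopes: every ⌊nα+ρ⌋ with 0 < n < 239 appears once with + and once with −, leaving ⌊239α+ρ⌋ − ⌊0·α+ρ⌋
239α + ρ = (239·457 + 267) / 744 = 109490/744
ρ = 267/744
⌊109490/744⌋ = 147,  ⌊267/744⌋ = 0
#1s = 147 − 0 = 147

147


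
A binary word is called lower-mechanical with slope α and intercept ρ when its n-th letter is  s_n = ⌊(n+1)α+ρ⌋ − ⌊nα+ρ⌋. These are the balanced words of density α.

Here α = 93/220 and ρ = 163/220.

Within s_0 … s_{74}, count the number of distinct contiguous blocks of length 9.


t_n = ⌊(n·93+163)/220⌋ for n = 0 … 75:
  n=0…9: ⌊163/220⌋=0 ⌊256/220⌋=1 ⌊349/220⌋=1 ⌊442/220⌋=2 ⌊535/220⌋=2 ⌊628/220⌋=2 ⌊721/220⌋=3 ⌊814/220⌋=3 ⌊907/220⌋=4 ⌊1000/220⌋=4
  n=10…19: ⌊1093/220⌋=4 ⌊1186/220⌋=5 ⌊1279/220⌋=5 ⌊1372/220⌋=6 ⌊1465/220⌋=6 ⌊1558/220⌋=7 ⌊1651/220⌋=7 ⌊1744/220⌋=7 ⌊1837/220⌋=8 ⌊1930/220⌋=8
  n=20…29: ⌊2023/220⌋=9 ⌊2116/220⌋=9 ⌊2209/220⌋=10 ⌊2302/220⌋=10 ⌊2395/220⌋=10 ⌊2488/220⌋=11 ⌊2581/220⌋=11 ⌊2674/220⌋=12 ⌊2767/220⌋=12 ⌊2860/220⌋=13
  n=30…39: ⌊2953/220⌋=13 ⌊3046/220⌋=13 ⌊3139/220⌋=14 ⌊3232/220⌋=14 ⌊3325/220⌋=15 ⌊3418/220⌋=15 ⌊3511/220⌋=15 ⌊3604/220⌋=16 ⌊3697/220⌋=16 ⌊3790/220⌋=17
  n=40…49: ⌊3883/220⌋=17 ⌊3976/220⌋=18 ⌊4069/220⌋=18 ⌊4162/220⌋=18 ⌊4255/220⌋=19 ⌊4348/220⌋=19 ⌊4441/220⌋=20 ⌊4534/220⌋=20 ⌊4627/220⌋=21 ⌊4720/220⌋=21
  n=50…59: ⌊4813/220⌋=21 ⌊4906/220⌋=22 ⌊4999/220⌋=22 ⌊5092/220⌋=23 ⌊5185/220⌋=23 ⌊5278/220⌋=23 ⌊5371/220⌋=24 ⌊5464/220⌋=24 ⌊5557/220⌋=25 ⌊5650/220⌋=25
  n=60…69: ⌊5743/220⌋=26 ⌊5836/220⌋=26 ⌊5929/220⌋=26 ⌊6022/220⌋=27 ⌊6115/220⌋=27 ⌊6208/220⌋=28 ⌊6301/220⌋=28 ⌊6394/220⌋=29 ⌊6487/220⌋=29 ⌊6580/220⌋=29
  n=70…75: ⌊6673/220⌋=30 ⌊6766/220⌋=30 ⌊6859/220⌋=31 ⌊6952/220⌋=31 ⌊7045/220⌋=32 ⌊7138/220⌋=32
s_n = t_(n+1) − t_n for n = 0 … 74 gives
prefix = 101001010010101001010100101010010100101010010101001010010101001010100101010
slide a length-9 window over [0..8] … [66..74] (67 windows); first occurrence of each distinct factor:
  [  0..  8] 101001010
  [  1..  9] 010010100
  [  2.. 10] 100101001
  [  3.. 11] 001010010
  [  4.. 12] 010100101
  [  6.. 14] 010010101
  [  7.. 15] 100101010
  [  8.. 16] 001010100
  [  9.. 17] 010101001
  [ 10.. 18] 101010010
  (the other 57 windows repeat one of these)
distinct factors: {001010010, 001010100, 010010100, 010010101, 010100101, 010101001, 100101001, 100101010, 101001010, 101010010}
count = 10  (Sturmian bound for length 9 is 10)

10


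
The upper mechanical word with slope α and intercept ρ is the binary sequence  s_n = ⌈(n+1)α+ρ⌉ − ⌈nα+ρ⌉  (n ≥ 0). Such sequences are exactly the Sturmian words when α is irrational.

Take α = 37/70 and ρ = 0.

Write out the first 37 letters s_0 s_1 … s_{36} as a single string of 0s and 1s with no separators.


1101010101010101011010101010101010110

n=0: ⌈(1·37)/70⌉ − ⌈(0·37)/70⌉ = ⌈37/70⌉ − ⌈0/70⌉ = 1 − 0 = 1
n=1: ⌈(2·37)/70⌉ − ⌈(1·37)/70⌉ = ⌈74/70⌉ − ⌈37/70⌉ = 2 − 1 = 1
n=2: ⌈(3·37)/70⌉ − ⌈(2·37)/70⌉ = ⌈111/70⌉ − ⌈74/70⌉ = 2 − 2 = 0
n=3: ⌈(4·37)/70⌉ − ⌈(3·37)/70⌉ = ⌈148/70⌉ − ⌈111/70⌉ = 3 − 2 = 1
n=4: ⌈(5·37)/70⌉ − ⌈(4·37)/70⌉ = ⌈185/70⌉ − ⌈148/70⌉ = 3 − 3 = 0
n=5: ⌈(6·37)/70⌉ − ⌈(5·37)/70⌉ = ⌈222/70⌉ − ⌈185/70⌉ = 4 − 3 = 1
n=6: ⌈(7·37)/70⌉ − ⌈(6·37)/70⌉ = ⌈259/70⌉ − ⌈222/70⌉ = 4 − 4 = 0
n=7: ⌈(8·37)/70⌉ − ⌈(7·37)/70⌉ = ⌈296/70⌉ − ⌈259/70⌉ = 5 − 4 = 1
n=8: ⌈(9·37)/70⌉ − ⌈(8·37)/70⌉ = ⌈333/70⌉ − ⌈296/70⌉ = 5 − 5 = 0
n=9: ⌈(10·37)/70⌉ − ⌈(9·37)/70⌉ = ⌈370/70⌉ − ⌈333/70⌉ = 6 − 5 = 1
n=10: ⌈(11·37)/70⌉ − ⌈(10·37)/70⌉ = ⌈407/70⌉ − ⌈370/70⌉ = 6 − 6 = 0
n=11: ⌈(12·37)/70⌉ − ⌈(11·37)/70⌉ = ⌈444/70⌉ − ⌈407/70⌉ = 7 − 6 = 1
n=12: ⌈(13·37)/70⌉ − ⌈(12·37)/70⌉ = ⌈481/70⌉ − ⌈444/70⌉ = 7 − 7 = 0
n=13: ⌈(14·37)/70⌉ − ⌈(13·37)/70⌉ = ⌈518/70⌉ − ⌈481/70⌉ = 8 − 7 = 1
n=14: ⌈(15·37)/70⌉ − ⌈(14·37)/70⌉ = ⌈555/70⌉ − ⌈518/70⌉ = 8 − 8 = 0
n=15: ⌈(16·37)/70⌉ − ⌈(15·37)/70⌉ = ⌈592/70⌉ − ⌈555/70⌉ = 9 − 8 = 1
n=16: ⌈(17·37)/70⌉ − ⌈(16·37)/70⌉ = ⌈629/70⌉ − ⌈592/70⌉ = 9 − 9 = 0
n=17: ⌈(18·37)/70⌉ − ⌈(17·37)/70⌉ = ⌈666/70⌉ − ⌈629/70⌉ = 10 − 9 = 1
n=18: ⌈(19·37)/70⌉ − ⌈(18·37)/70⌉ = ⌈703/70⌉ − ⌈666/70⌉ = 11 − 10 = 1
n=19: ⌈(20·37)/70⌉ − ⌈(19·37)/70⌉ = ⌈740/70⌉ − ⌈703/70⌉ = 11 − 11 = 0
n=20: ⌈(21·37)/70⌉ − ⌈(20·37)/70⌉ = ⌈777/70⌉ − ⌈740/70⌉ = 12 − 11 = 1
n=21: ⌈(22·37)/70⌉ − ⌈(21·37)/70⌉ = ⌈814/70⌉ − ⌈777/70⌉ = 12 − 12 = 0
n=22: ⌈(23·37)/70⌉ − ⌈(22·37)/70⌉ = ⌈851/70⌉ − ⌈814/70⌉ = 13 − 12 = 1
n=23: ⌈(24·37)/70⌉ − ⌈(23·37)/70⌉ = ⌈888/70⌉ − ⌈851/70⌉ = 13 − 13 = 0
n=24: ⌈(25·37)/70⌉ − ⌈(24·37)/70⌉ = ⌈925/70⌉ − ⌈888/70⌉ = 14 − 13 = 1
n=25: ⌈(26·37)/70⌉ − ⌈(25·37)/70⌉ = ⌈962/70⌉ − ⌈925/70⌉ = 14 − 14 = 0
n=26: ⌈(27·37)/70⌉ − ⌈(26·37)/70⌉ = ⌈999/70⌉ − ⌈962/70⌉ = 15 − 14 = 1
n=27: ⌈(28·37)/70⌉ − ⌈(27·37)/70⌉ = ⌈1036/70⌉ − ⌈999/70⌉ = 15 − 15 = 0
n=28: ⌈(29·37)/70⌉ − ⌈(28·37)/70⌉ = ⌈1073/70⌉ − ⌈1036/70⌉ = 16 − 15 = 1
n=29: ⌈(30·37)/70⌉ − ⌈(29·37)/70⌉ = ⌈1110/70⌉ − ⌈1073/70⌉ = 16 − 16 = 0
n=30: ⌈(31·37)/70⌉ − ⌈(30·37)/70⌉ = ⌈1147/70⌉ − ⌈1110/70⌉ = 17 − 16 = 1
n=31: ⌈(32·37)/70⌉ − ⌈(31·37)/70⌉ = ⌈1184/70⌉ − ⌈1147/70⌉ = 17 − 17 = 0
n=32: ⌈(33·37)/70⌉ − ⌈(32·37)/70⌉ = ⌈1221/70⌉ − ⌈1184/70⌉ = 18 − 17 = 1
n=33: ⌈(34·37)/70⌉ − ⌈(33·37)/70⌉ = ⌈1258/70⌉ − ⌈1221/70⌉ = 18 − 18 = 0
n=34: ⌈(35·37)/70⌉ − ⌈(34·37)/70⌉ = ⌈1295/70⌉ − ⌈1258/70⌉ = 19 − 18 = 1
n=35: ⌈(36·37)/70⌉ − ⌈(35·37)/70⌉ = ⌈1332/70⌉ − ⌈1295/70⌉ = 20 − 19 = 1
n=36: ⌈(37·37)/70⌉ − ⌈(36·37)/70⌉ = ⌈1369/70⌉ − ⌈1332/70⌉ = 20 − 20 = 0


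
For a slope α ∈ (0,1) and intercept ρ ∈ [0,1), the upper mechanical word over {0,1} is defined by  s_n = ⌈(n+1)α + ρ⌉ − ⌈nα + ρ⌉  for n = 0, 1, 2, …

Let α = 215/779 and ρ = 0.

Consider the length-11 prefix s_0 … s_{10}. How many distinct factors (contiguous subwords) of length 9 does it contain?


3

t_n = ⌈(n·215)/779⌉ for n = 0 … 11:
  n=0…9: ⌈0/779⌉=0 ⌈215/779⌉=1 ⌈430/779⌉=1 ⌈645/779⌉=1 ⌈860/779⌉=2 ⌈1075/779⌉=2 ⌈1290/779⌉=2 ⌈1505/779⌉=2 ⌈1720/779⌉=3 ⌈1935/779⌉=3
  n=10…11: ⌈2150/779⌉=3 ⌈2365/779⌉=4
s_n = t_(n+1) − t_n for n = 0 … 10 gives
prefix = 10010001001
slide a length-9 window over [0..8] … [2..10] (3 windows); first occurrence of each distinct factor:
  [  0..  8] 100100010
  [  1..  9] 001000100
  [  2.. 10] 010001001
distinct factors: {001000100, 010001001, 100100010}
count = 3  (Sturmian bound for length 9 is 10)


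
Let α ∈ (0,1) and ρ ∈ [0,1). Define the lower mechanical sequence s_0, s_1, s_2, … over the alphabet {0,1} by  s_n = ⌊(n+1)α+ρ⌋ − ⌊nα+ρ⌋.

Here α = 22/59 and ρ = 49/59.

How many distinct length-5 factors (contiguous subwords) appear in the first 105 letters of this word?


t_n = ⌊(n·22+49)/59⌋ for n = 0 … 105:
  n=0…9: ⌊49/59⌋=0 ⌊71/59⌋=1 ⌊93/59⌋=1 ⌊115/59⌋=1 ⌊137/59⌋=2 ⌊159/59⌋=2 ⌊181/59⌋=3 ⌊203/59⌋=3 ⌊225/59⌋=3 ⌊247/59⌋=4
  n=10…19: ⌊269/59⌋=4 ⌊291/59⌋=4 ⌊313/59⌋=5 ⌊335/59⌋=5 ⌊357/59⌋=6 ⌊379/59⌋=6 ⌊401/59⌋=6 ⌊423/59⌋=7 ⌊445/59⌋=7 ⌊467/59⌋=7
  n=20…29: ⌊489/59⌋=8 ⌊511/59⌋=8 ⌊533/59⌋=9 ⌊555/59⌋=9 ⌊577/59⌋=9 ⌊599/59⌋=10 ⌊621/59⌋=10 ⌊643/59⌋=10 ⌊665/59⌋=11 ⌊687/59⌋=11
  n=30…39: ⌊709/59⌋=12 ⌊731/59⌋=12 ⌊753/59⌋=12 ⌊775/59⌋=13 ⌊797/59⌋=13 ⌊819/59⌋=13 ⌊841/59⌋=14 ⌊863/59⌋=14 ⌊885/59⌋=15 ⌊907/59⌋=15
  n=40…49: ⌊929/59⌋=15 ⌊951/59⌋=16 ⌊973/59⌋=16 ⌊995/59⌋=16 ⌊1017/59⌋=17 ⌊1039/59⌋=17 ⌊1061/59⌋=17 ⌊1083/59⌋=18 ⌊1105/59⌋=18 ⌊1127/59⌋=19
  n=50…59: ⌊1149/59⌋=19 ⌊1171/59⌋=19 ⌊1193/59⌋=20 ⌊1215/59⌋=20 ⌊1237/59⌋=20 ⌊1259/59⌋=21 ⌊1281/59⌋=21 ⌊1303/59⌋=22 ⌊1325/59⌋=22 ⌊1347/59⌋=22
  n=60…69: ⌊1369/59⌋=23 ⌊1391/59⌋=23 ⌊1413/59⌋=23 ⌊1435/59⌋=24 ⌊1457/59⌋=24 ⌊1479/59⌋=25 ⌊1501/59⌋=25 ⌊1523/59⌋=25 ⌊1545/59⌋=26 ⌊1567/59⌋=26
  n=70…79: ⌊1589/59⌋=26 ⌊1611/59⌋=27 ⌊1633/59⌋=27 ⌊1655/59⌋=28 ⌊1677/59⌋=28 ⌊1699/59⌋=28 ⌊1721/59⌋=29 ⌊1743/59⌋=29 ⌊1765/59⌋=29 ⌊1787/59⌋=30
  n=80…89: ⌊1809/59⌋=30 ⌊1831/59⌋=31 ⌊1853/59⌋=31 ⌊1875/59⌋=31 ⌊1897/59⌋=32 ⌊1919/59⌋=32 ⌊1941/59⌋=32 ⌊1963/59⌋=33 ⌊1985/59⌋=33 ⌊2007/59⌋=34
  n=90…99: ⌊2029/59⌋=34 ⌊2051/59⌋=34 ⌊2073/59⌋=35 ⌊2095/59⌋=35 ⌊2117/59⌋=35 ⌊2139/59⌋=36 ⌊2161/59⌋=36 ⌊2183/59⌋=37 ⌊2205/59⌋=37 ⌊2227/59⌋=37
  n=100…105: ⌊2249/59⌋=38 ⌊2271/59⌋=38 ⌊2293/59⌋=38 ⌊2315/59⌋=39 ⌊2337/59⌋=39 ⌊2359/59⌋=39
s_n = t_(n+1) − t_n for n = 0 … 104 gives
prefix = 100101001001010010010100100101001001010010010010100100101001001010010010100100101001001010010010100100100
slide a length-5 window over [0..4] … [100..104] (101 windows); first occurrence of each distinct factor:
  [  0..  4] 10010
  [  1..  5] 00101
  [  2..  6] 01010
  [  3..  7] 10100
  [  4..  8] 01001
  [  6.. 10] 00100
  (the other 95 windows repeat one of these)
distinct factors: {00100, 00101, 01001, 01010, 10010, 10100}
count = 6  (Sturmian bound for length 5 is 6)

6


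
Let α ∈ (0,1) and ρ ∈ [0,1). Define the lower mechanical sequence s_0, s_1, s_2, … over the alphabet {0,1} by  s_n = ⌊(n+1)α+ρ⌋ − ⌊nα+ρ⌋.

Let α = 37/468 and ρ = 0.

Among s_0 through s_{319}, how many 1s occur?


#1s = Σ_{n=0}^{319} s_n = Σ_{n=0}^{319} (⌊(n+1)α+ρ⌋ − ⌊nα+ρ⌋)
the sum telescopes: every ⌊nα+ρ⌋ with 0 < n < 320 appears once with + and once with −, leaving ⌊320α+ρ⌋ − ⌊0·α+ρ⌋
320α + ρ = (320·37) / 468 = 11840/468
ρ = 0/468
⌊11840/468⌋ = 25,  ⌊0/468⌋ = 0
#1s = 25 − 0 = 25

25


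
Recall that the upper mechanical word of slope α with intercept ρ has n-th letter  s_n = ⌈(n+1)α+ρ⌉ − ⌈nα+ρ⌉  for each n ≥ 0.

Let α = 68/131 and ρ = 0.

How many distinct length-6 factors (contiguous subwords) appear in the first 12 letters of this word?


t_n = ⌈(n·68)/131⌉ for n = 0 … 12:
  n=0…9: ⌈0/131⌉=0 ⌈68/131⌉=1 ⌈136/131⌉=2 ⌈204/131⌉=2 ⌈272/131⌉=3 ⌈340/131⌉=3 ⌈408/131⌉=4 ⌈476/131⌉=4 ⌈544/131⌉=5 ⌈612/131⌉=5
  n=10…12: ⌈680/131⌉=6 ⌈748/131⌉=6 ⌈816/131⌉=7
s_n = t_(n+1) − t_n for n = 0 … 11 gives
prefix = 110101010101
slide a length-6 window over [0..5] … [6..11] (7 windows); first occurrence of each distinct factor:
  [  0..  5] 110101
  [  1..  6] 101010
  [  2..  7] 010101
  (the other 4 windows repeat one of these)
distinct factors: {010101, 101010, 110101}
count = 3  (Sturmian bound for length 6 is 7)

3


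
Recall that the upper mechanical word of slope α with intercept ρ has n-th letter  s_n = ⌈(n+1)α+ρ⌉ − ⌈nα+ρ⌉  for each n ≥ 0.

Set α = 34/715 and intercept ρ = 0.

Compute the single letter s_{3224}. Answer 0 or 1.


0

(n+1)α + ρ = (3225·34) / 715 = 109650/715
nα + ρ     = (3224·34) / 715 = 109616/715
⌈109650/715⌉ = 154,  ⌈109616/715⌉ = 154
s_{3224} = 154 − 154 = 0


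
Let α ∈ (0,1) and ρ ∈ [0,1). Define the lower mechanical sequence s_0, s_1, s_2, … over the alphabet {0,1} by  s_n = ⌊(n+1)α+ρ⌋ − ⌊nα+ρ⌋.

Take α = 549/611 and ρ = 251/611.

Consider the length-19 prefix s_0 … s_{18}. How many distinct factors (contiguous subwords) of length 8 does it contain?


t_n = ⌊(n·549+251)/611⌋ for n = 0 … 19:
  n=0…9: ⌊251/611⌋=0 ⌊800/611⌋=1 ⌊1349/611⌋=2 ⌊1898/611⌋=3 ⌊2447/611⌋=4 ⌊2996/611⌋=4 ⌊3545/611⌋=5 ⌊4094/611⌋=6 ⌊4643/611⌋=7 ⌊5192/611⌋=8
  n=10…19: ⌊5741/611⌋=9 ⌊6290/611⌋=10 ⌊6839/611⌋=11 ⌊7388/611⌋=12 ⌊7937/611⌋=12 ⌊8486/611⌋=13 ⌊9035/611⌋=14 ⌊9584/611⌋=15 ⌊10133/611⌋=16 ⌊10682/611⌋=17
s_n = t_(n+1) − t_n for n = 0 … 18 gives
prefix = 1111011111111011111
slide a length-8 window over [0..7] … [11..18] (12 windows); first occurrence of each distinct factor:
  [  0..  7] 11110111
  [  1..  8] 11101111
  [  2..  9] 11011111
  [  3.. 10] 10111111
  [  4.. 11] 01111111
  [  5.. 12] 11111111
  [  6.. 13] 11111110
  [  7.. 14] 11111101
  [  8.. 15] 11111011
  (the other 3 windows repeat one of these)
distinct factors: {01111111, 10111111, 11011111, 11101111, 11110111, 11111011, 11111101, 11111110, 11111111}
count = 9  (Sturmian bound for length 8 is 9)

9


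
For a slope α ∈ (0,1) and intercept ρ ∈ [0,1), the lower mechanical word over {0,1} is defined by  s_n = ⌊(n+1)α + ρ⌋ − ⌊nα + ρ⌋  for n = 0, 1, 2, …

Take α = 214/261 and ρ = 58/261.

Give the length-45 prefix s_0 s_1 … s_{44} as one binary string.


101111011111011110111110111110111101111101111

n=0: ⌊(1·214+58)/261⌋ − ⌊(0·214+58)/261⌋ = ⌊272/261⌋ − ⌊58/261⌋ = 1 − 0 = 1
n=1: ⌊(2·214+58)/261⌋ − ⌊(1·214+58)/261⌋ = ⌊486/261⌋ − ⌊272/261⌋ = 1 − 1 = 0
n=2: ⌊(3·214+58)/261⌋ − ⌊(2·214+58)/261⌋ = ⌊700/261⌋ − ⌊486/261⌋ = 2 − 1 = 1
n=3: ⌊(4·214+58)/261⌋ − ⌊(3·214+58)/261⌋ = ⌊914/261⌋ − ⌊700/261⌋ = 3 − 2 = 1
n=4: ⌊(5·214+58)/261⌋ − ⌊(4·214+58)/261⌋ = ⌊1128/261⌋ − ⌊914/261⌋ = 4 − 3 = 1
n=5: ⌊(6·214+58)/261⌋ − ⌊(5·214+58)/261⌋ = ⌊1342/261⌋ − ⌊1128/261⌋ = 5 − 4 = 1
n=6: ⌊(7·214+58)/261⌋ − ⌊(6·214+58)/261⌋ = ⌊1556/261⌋ − ⌊1342/261⌋ = 5 − 5 = 0
n=7: ⌊(8·214+58)/261⌋ − ⌊(7·214+58)/261⌋ = ⌊1770/261⌋ − ⌊1556/261⌋ = 6 − 5 = 1
n=8: ⌊(9·214+58)/261⌋ − ⌊(8·214+58)/261⌋ = ⌊1984/261⌋ − ⌊1770/261⌋ = 7 − 6 = 1
n=9: ⌊(10·214+58)/261⌋ − ⌊(9·214+58)/261⌋ = ⌊2198/261⌋ − ⌊1984/261⌋ = 8 − 7 = 1
n=10: ⌊(11·214+58)/261⌋ − ⌊(10·214+58)/261⌋ = ⌊2412/261⌋ − ⌊2198/261⌋ = 9 − 8 = 1
n=11: ⌊(12·214+58)/261⌋ − ⌊(11·214+58)/261⌋ = ⌊2626/261⌋ − ⌊2412/261⌋ = 10 − 9 = 1
n=12: ⌊(13·214+58)/261⌋ − ⌊(12·214+58)/261⌋ = ⌊2840/261⌋ − ⌊2626/261⌋ = 10 − 10 = 0
n=13: ⌊(14·214+58)/261⌋ − ⌊(13·214+58)/261⌋ = ⌊3054/261⌋ − ⌊2840/261⌋ = 11 − 10 = 1
n=14: ⌊(15·214+58)/261⌋ − ⌊(14·214+58)/261⌋ = ⌊3268/261⌋ − ⌊3054/261⌋ = 12 − 11 = 1
n=15: ⌊(16·214+58)/261⌋ − ⌊(15·214+58)/261⌋ = ⌊3482/261⌋ − ⌊3268/261⌋ = 13 − 12 = 1
n=16: ⌊(17·214+58)/261⌋ − ⌊(16·214+58)/261⌋ = ⌊3696/261⌋ − ⌊3482/261⌋ = 14 − 13 = 1
n=17: ⌊(18·214+58)/261⌋ − ⌊(17·214+58)/261⌋ = ⌊3910/261⌋ − ⌊3696/261⌋ = 14 − 14 = 0
n=18: ⌊(19·214+58)/261⌋ − ⌊(18·214+58)/261⌋ = ⌊4124/261⌋ − ⌊3910/261⌋ = 15 − 14 = 1
n=19: ⌊(20·214+58)/261⌋ − ⌊(19·214+58)/261⌋ = ⌊4338/261⌋ − ⌊4124/261⌋ = 16 − 15 = 1
n=20: ⌊(21·214+58)/261⌋ − ⌊(20·214+58)/261⌋ = ⌊4552/261⌋ − ⌊4338/261⌋ = 17 − 16 = 1
n=21: ⌊(22·214+58)/261⌋ − ⌊(21·214+58)/261⌋ = ⌊4766/261⌋ − ⌊4552/261⌋ = 18 − 17 = 1
n=22: ⌊(23·214+58)/261⌋ − ⌊(22·214+58)/261⌋ = ⌊4980/261⌋ − ⌊4766/261⌋ = 19 − 18 = 1
n=23: ⌊(24·214+58)/261⌋ − ⌊(23·214+58)/261⌋ = ⌊5194/261⌋ − ⌊4980/261⌋ = 19 − 19 = 0
n=24: ⌊(25·214+58)/261⌋ − ⌊(24·214+58)/261⌋ = ⌊5408/261⌋ − ⌊5194/261⌋ = 20 − 19 = 1
n=25: ⌊(26·214+58)/261⌋ − ⌊(25·214+58)/261⌋ = ⌊5622/261⌋ − ⌊5408/261⌋ = 21 − 20 = 1
n=26: ⌊(27·214+58)/261⌋ − ⌊(26·214+58)/261⌋ = ⌊5836/261⌋ − ⌊5622/261⌋ = 22 − 21 = 1
n=27: ⌊(28·214+58)/261⌋ − ⌊(27·214+58)/261⌋ = ⌊6050/261⌋ − ⌊5836/261⌋ = 23 − 22 = 1
n=28: ⌊(29·214+58)/261⌋ − ⌊(28·214+58)/261⌋ = ⌊6264/261⌋ − ⌊6050/261⌋ = 24 − 23 = 1
n=29: ⌊(30·214+58)/261⌋ − ⌊(29·214+58)/261⌋ = ⌊6478/261⌋ − ⌊6264/261⌋ = 24 − 24 = 0
n=30: ⌊(31·214+58)/261⌋ − ⌊(30·214+58)/261⌋ = ⌊6692/261⌋ − ⌊6478/261⌋ = 25 − 24 = 1
n=31: ⌊(32·214+58)/261⌋ − ⌊(31·214+58)/261⌋ = ⌊6906/261⌋ − ⌊6692/261⌋ = 26 − 25 = 1
n=32: ⌊(33·214+58)/261⌋ − ⌊(32·214+58)/261⌋ = ⌊7120/261⌋ − ⌊6906/261⌋ = 27 − 26 = 1
n=33: ⌊(34·214+58)/261⌋ − ⌊(33·214+58)/261⌋ = ⌊7334/261⌋ − ⌊7120/261⌋ = 28 − 27 = 1
n=34: ⌊(35·214+58)/261⌋ − ⌊(34·214+58)/261⌋ = ⌊7548/261⌋ − ⌊7334/261⌋ = 28 − 28 = 0
n=35: ⌊(36·214+58)/261⌋ − ⌊(35·214+58)/261⌋ = ⌊7762/261⌋ − ⌊7548/261⌋ = 29 − 28 = 1
n=36: ⌊(37·214+58)/261⌋ − ⌊(36·214+58)/261⌋ = ⌊7976/261⌋ − ⌊7762/261⌋ = 30 − 29 = 1
n=37: ⌊(38·214+58)/261⌋ − ⌊(37·214+58)/261⌋ = ⌊8190/261⌋ − ⌊7976/261⌋ = 31 − 30 = 1
n=38: ⌊(39·214+58)/261⌋ − ⌊(38·214+58)/261⌋ = ⌊8404/261⌋ − ⌊8190/261⌋ = 32 − 31 = 1
n=39: ⌊(40·214+58)/261⌋ − ⌊(39·214+58)/261⌋ = ⌊8618/261⌋ − ⌊8404/261⌋ = 33 − 32 = 1
n=40: ⌊(41·214+58)/261⌋ − ⌊(40·214+58)/261⌋ = ⌊8832/261⌋ − ⌊8618/261⌋ = 33 − 33 = 0
n=41: ⌊(42·214+58)/261⌋ − ⌊(41·214+58)/261⌋ = ⌊9046/261⌋ − ⌊8832/261⌋ = 34 − 33 = 1
n=42: ⌊(43·214+58)/261⌋ − ⌊(42·214+58)/261⌋ = ⌊9260/261⌋ − ⌊9046/261⌋ = 35 − 34 = 1
n=43: ⌊(44·214+58)/261⌋ − ⌊(43·214+58)/261⌋ = ⌊9474/261⌋ − ⌊9260/261⌋ = 36 − 35 = 1
n=44: ⌊(45·214+58)/261⌋ − ⌊(44·214+58)/261⌋ = ⌊9688/261⌋ − ⌊9474/261⌋ = 37 − 36 = 1


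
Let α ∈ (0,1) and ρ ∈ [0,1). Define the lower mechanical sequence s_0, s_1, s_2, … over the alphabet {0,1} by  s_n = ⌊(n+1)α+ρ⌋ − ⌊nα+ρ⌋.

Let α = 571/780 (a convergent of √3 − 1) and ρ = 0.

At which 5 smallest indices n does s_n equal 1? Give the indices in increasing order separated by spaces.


n=0: ⌊571/780⌋−⌊0/780⌋ = 0−0 = 0
n=1: ⌊1142/780⌋−⌊571/780⌋ = 1−0 = 1  ← one
n=2: ⌊1713/780⌋−⌊1142/780⌋ = 2−1 = 1  ← one
n=3: ⌊2284/780⌋−⌊1713/780⌋ = 2−2 = 0
n=4: ⌊2855/780⌋−⌊2284/780⌋ = 3−2 = 1  ← one
n=5: ⌊3426/780⌋−⌊2855/780⌋ = 4−3 = 1  ← one
n=6: ⌊3997/780⌋−⌊3426/780⌋ = 5−4 = 1  ← one
positions of the first 5 ones: 1 2 4 5 6

1 2 4 5 6


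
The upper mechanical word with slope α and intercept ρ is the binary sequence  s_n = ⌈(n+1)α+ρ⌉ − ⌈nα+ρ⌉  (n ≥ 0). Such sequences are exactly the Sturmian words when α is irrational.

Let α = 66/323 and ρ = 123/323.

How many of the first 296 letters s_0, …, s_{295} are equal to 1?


60

#1s = Σ_{n=0}^{295} s_n = Σ_{n=0}^{295} (⌈(n+1)α+ρ⌉ − ⌈nα+ρ⌉)
the sum telescopes: every ⌈nα+ρ⌉ with 0 < n < 296 appears once with + and once with −, leaving ⌈296α+ρ⌉ − ⌈0·α+ρ⌉
296α + ρ = (296·66 + 123) / 323 = 19659/323
ρ = 123/323
⌈19659/323⌉ = 61,  ⌈123/323⌉ = 1
#1s = 61 − 1 = 60


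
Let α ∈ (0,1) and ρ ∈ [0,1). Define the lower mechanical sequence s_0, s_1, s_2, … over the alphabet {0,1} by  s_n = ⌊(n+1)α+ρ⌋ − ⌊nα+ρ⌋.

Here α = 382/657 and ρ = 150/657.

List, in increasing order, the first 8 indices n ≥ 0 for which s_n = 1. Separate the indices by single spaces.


1 3 4 6 8 9 11 13

n=0: ⌊532/657⌋−⌊150/657⌋ = 0−0 = 0
n=1: ⌊914/657⌋−⌊532/657⌋ = 1−0 = 1  ← one
n=2: ⌊1296/657⌋−⌊914/657⌋ = 1−1 = 0
n=3: ⌊1678/657⌋−⌊1296/657⌋ = 2−1 = 1  ← one
n=4: ⌊2060/657⌋−⌊1678/657⌋ = 3−2 = 1  ← one
n=5: ⌊2442/657⌋−⌊2060/657⌋ = 3−3 = 0
n=6: ⌊2824/657⌋−⌊2442/657⌋ = 4−3 = 1  ← one
n=7: ⌊3206/657⌋−⌊2824/657⌋ = 4−4 = 0
n=8: ⌊3588/657⌋−⌊3206/657⌋ = 5−4 = 1  ← one
n=9: ⌊3970/657⌋−⌊3588/657⌋ = 6−5 = 1  ← one
n=10: ⌊4352/657⌋−⌊3970/657⌋ = 6−6 = 0
n=11: ⌊4734/657⌋−⌊4352/657⌋ = 7−6 = 1  ← one
n=12: ⌊5116/657⌋−⌊4734/657⌋ = 7−7 = 0
n=13: ⌊5498/657⌋−⌊5116/657⌋ = 8−7 = 1  ← one
positions of the first 8 ones: 1 3 4 6 8 9 11 13


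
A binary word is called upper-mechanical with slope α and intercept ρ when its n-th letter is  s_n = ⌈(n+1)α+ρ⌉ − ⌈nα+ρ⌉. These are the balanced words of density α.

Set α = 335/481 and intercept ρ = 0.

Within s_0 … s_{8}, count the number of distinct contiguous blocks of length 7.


3

t_n = ⌈(n·335)/481⌉ for n = 0 … 9:
  n=0…9: ⌈0/481⌉=0 ⌈335/481⌉=1 ⌈670/481⌉=2 ⌈1005/481⌉=3 ⌈1340/481⌉=3 ⌈1675/481⌉=4 ⌈2010/481⌉=5 ⌈2345/481⌉=5 ⌈2680/481⌉=6 ⌈3015/481⌉=7
s_n = t_(n+1) − t_n for n = 0 … 8 gives
prefix = 111011011
slide a length-7 window over [0..6] … [2..8] (3 windows); first occurrence of each distinct factor:
  [  0..  6] 1110110
  [  1..  7] 1101101
  [  2..  8] 1011011
distinct factors: {1011011, 1101101, 1110110}
count = 3  (Sturmian bound for length 7 is 8)
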